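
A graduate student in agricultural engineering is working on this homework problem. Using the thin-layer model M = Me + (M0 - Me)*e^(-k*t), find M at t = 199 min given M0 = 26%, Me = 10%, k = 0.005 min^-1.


M = Me + (M0 - Me) * e^(-k*t)
  = 10 + (26 - 10) * e^(-0.005*199)
  = 10 + 16 * e^(-0.995)
  = 10 + 16 * 0.36972
  = 10 + 5.9156
  = 15.92%


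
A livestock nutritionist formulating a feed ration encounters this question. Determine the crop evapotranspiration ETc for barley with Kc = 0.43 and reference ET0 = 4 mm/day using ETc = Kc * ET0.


ETc = Kc * ET0
    = 0.43 * 4
    = 1.72 mm/day


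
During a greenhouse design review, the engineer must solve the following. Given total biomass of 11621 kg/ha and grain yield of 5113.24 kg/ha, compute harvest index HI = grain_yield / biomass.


HI = grain_yield / biomass
   = 5113.24 / 11621
   = 0.44


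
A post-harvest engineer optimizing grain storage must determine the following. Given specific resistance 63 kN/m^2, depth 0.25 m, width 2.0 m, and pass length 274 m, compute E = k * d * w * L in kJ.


E = k * d * w * L
  = 63 * 0.25 * 2.0 * 274
  = 8631 kJ


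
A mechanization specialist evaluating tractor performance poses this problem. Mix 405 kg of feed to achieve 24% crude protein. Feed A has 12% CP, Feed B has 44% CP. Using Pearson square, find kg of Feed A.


parts_A = CP_b - target = 44 - 24 = 20
parts_B = target - CP_a = 24 - 12 = 12
total_parts = 20 + 12 = 32
Feed A = 405 * 20 / 32 = 253.13 kg
Feed B = 405 * 12 / 32 = 151.88 kg

253.13 kg


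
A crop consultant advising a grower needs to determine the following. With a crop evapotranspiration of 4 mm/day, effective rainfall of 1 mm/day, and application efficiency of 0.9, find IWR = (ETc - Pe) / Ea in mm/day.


IWR = (ETc - Pe) / Ea
    = (4 - 1) / 0.9
    = 3 / 0.9
    = 3.33 mm/day


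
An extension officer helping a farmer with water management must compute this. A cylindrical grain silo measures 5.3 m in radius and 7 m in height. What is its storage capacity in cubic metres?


V = pi * r^2 * h
  = pi * 5.3^2 * 7
  = pi * 28.09 * 7
  = 617.73 m^3


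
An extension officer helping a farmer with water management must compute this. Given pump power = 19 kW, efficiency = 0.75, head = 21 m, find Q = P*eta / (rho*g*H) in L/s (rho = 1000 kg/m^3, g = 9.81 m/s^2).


Q = (P * 1000 * eta) / (rho * g * H)
  = (19 * 1000 * 0.75) / (1000 * 9.81 * 21)
  = 14250 / 206010
  = 0.06917 m^3/s = 69.17 L/s


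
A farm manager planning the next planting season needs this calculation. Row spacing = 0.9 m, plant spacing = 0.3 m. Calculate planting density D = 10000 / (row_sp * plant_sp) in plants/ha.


D = 10000 / (row_sp * plant_sp)
  = 10000 / (0.9 * 0.3)
  = 10000 / 0.2700
  = 37037.04 plants/ha


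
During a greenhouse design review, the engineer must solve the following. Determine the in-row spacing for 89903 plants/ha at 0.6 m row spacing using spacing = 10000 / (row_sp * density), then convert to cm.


spacing = 10000 / (row_sp * density)
        = 10000 / (0.6 * 89903)
        = 10000 / 53941.80
        = 0.18538 m = 18.54 cm


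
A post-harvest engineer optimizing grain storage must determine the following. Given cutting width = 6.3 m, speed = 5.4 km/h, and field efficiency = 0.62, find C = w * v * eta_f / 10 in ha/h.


C = w * v * eta_f / 10
  = 6.3 * 5.4 * 0.62 / 10
  = 21.09 / 10
  = 2.11 ha/h


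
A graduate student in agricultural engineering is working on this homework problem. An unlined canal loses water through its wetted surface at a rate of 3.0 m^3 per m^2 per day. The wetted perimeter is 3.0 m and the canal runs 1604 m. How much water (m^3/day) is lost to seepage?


S = C * P * L
  = 3.0 * 3.0 * 1604
  = 14436 m^3/day


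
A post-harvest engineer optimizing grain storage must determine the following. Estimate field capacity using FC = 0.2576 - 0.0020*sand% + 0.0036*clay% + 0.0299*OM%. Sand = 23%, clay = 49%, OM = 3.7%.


FC = 0.2576 - 0.0020*23 + 0.0036*49 + 0.0299*3.7
   = 0.2576 - 0.0460 + 0.1764 + 0.1106
   = 0.4986


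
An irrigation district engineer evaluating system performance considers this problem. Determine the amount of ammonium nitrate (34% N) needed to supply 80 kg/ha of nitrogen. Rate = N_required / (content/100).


Rate = N_required / (N_content / 100)
     = 80 / (34 / 100)
     = 80 / 0.34
     = 235.29 kg/ha


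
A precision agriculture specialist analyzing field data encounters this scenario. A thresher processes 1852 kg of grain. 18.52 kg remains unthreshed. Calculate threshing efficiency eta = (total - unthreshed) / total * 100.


eta = (total - unthreshed) / total * 100
    = (1852 - 18.52) / 1852 * 100
    = 1833.48 / 1852 * 100
    = 99%


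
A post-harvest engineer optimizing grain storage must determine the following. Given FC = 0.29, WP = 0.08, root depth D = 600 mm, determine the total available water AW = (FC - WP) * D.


AW = (FC - WP) * D
   = (0.29 - 0.08) * 600
   = 0.21 * 600
   = 126 mm


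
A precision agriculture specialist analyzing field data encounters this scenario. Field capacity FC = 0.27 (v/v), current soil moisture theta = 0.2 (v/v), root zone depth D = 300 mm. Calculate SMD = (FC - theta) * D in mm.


SMD = (FC - theta) * D
    = (0.27 - 0.2) * 300
    = 0.070 * 300
    = 21 mm


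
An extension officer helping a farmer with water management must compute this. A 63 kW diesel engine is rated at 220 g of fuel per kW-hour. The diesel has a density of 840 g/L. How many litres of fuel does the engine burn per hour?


FC = P * BSFC / rho_fuel
   = 63 * 220 / 840
   = 13860 / 840
   = 16.50 L/h


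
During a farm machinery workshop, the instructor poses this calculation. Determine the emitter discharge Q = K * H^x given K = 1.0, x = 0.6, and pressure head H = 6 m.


Q = K * H^x
  = 1.0 * 6^0.6
  = 1.0 * 2.9302
  = 2.93 L/h


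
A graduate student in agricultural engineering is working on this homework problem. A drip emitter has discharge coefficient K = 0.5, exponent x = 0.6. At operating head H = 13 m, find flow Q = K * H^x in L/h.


Q = K * H^x
  = 0.5 * 13^0.6
  = 0.5 * 4.6598
  = 2.33 L/h


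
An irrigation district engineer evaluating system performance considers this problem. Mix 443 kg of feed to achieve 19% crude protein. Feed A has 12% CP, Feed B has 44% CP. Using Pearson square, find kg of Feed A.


parts_A = CP_b - target = 44 - 19 = 25
parts_B = target - CP_a = 19 - 12 = 7
total_parts = 25 + 7 = 32
Feed A = 443 * 25 / 32 = 346.09 kg
Feed B = 443 * 7 / 32 = 96.91 kg

346.09 kg


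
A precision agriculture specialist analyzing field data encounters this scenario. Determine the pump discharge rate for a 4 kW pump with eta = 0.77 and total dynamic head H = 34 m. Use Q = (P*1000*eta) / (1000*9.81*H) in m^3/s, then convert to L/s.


Q = (P * 1000 * eta) / (rho * g * H)
  = (4 * 1000 * 0.77) / (1000 * 9.81 * 34)
  = 3080 / 333540
  = 0.00923 m^3/s = 9.23 L/s


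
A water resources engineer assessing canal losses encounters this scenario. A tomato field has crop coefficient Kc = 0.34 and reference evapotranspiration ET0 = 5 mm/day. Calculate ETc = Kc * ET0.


ETc = Kc * ET0
    = 0.34 * 5
    = 1.70 mm/day


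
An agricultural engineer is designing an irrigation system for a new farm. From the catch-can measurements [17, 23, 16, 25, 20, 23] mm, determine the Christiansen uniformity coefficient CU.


xbar = 124 / 6 = 20.667
sum|xi - xbar| = 18
CU = 100 * (1 - 18 / (6 * 20.667))
   = 100 * (1 - 0.1452)
   = 85.48%


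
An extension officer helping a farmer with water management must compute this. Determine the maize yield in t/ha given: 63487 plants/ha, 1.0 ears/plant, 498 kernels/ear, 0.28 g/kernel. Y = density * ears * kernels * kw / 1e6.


Y = density * ears * kernels * kw
  = 63487 * 1.0 * 498 * 0.28 g/ha
  = 8852627.28 g/ha
  = 8852.63 kg/ha = 8.85 t/ha


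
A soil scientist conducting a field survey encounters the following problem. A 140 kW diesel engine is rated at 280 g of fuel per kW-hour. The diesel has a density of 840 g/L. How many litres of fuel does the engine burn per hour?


FC = P * BSFC / rho_fuel
   = 140 * 280 / 840
   = 39200 / 840
   = 46.67 L/h


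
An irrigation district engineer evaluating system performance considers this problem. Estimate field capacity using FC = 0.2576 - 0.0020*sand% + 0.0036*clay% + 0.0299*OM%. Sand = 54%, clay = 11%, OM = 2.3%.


FC = 0.2576 - 0.0020*54 + 0.0036*11 + 0.0299*2.3
   = 0.2576 - 0.1080 + 0.0396 + 0.0688
   = 0.2580


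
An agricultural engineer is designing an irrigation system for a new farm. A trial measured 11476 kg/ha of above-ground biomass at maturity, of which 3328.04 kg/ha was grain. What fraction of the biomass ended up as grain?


HI = grain_yield / biomass
   = 3328.04 / 11476
   = 0.29


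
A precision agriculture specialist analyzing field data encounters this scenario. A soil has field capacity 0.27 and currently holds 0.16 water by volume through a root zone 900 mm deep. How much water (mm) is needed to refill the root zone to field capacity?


SMD = (FC - theta) * D
    = (0.27 - 0.16) * 900
    = 0.110 * 900
    = 99 mm


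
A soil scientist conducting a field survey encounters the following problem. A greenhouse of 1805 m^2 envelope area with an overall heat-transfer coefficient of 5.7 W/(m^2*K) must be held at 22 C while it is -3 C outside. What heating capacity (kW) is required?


dT = 22 - (-3) = 25 K
Q = U * A * dT
  = 5.7 * 1805 * 25
  = 257212.50 W = 257.21 kW


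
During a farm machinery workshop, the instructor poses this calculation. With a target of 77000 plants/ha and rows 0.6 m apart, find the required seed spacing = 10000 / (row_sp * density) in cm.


spacing = 10000 / (row_sp * density)
        = 10000 / (0.6 * 77000)
        = 10000 / 46200
        = 0.21645 m = 21.65 cm


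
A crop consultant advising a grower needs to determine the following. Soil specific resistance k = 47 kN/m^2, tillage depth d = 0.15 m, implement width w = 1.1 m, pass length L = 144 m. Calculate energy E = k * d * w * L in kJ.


E = k * d * w * L
  = 47 * 0.15 * 1.1 * 144
  = 1116.72 kJ


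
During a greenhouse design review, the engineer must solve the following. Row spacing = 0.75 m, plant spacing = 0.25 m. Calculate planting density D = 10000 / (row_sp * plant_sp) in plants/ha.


D = 10000 / (row_sp * plant_sp)
  = 10000 / (0.75 * 0.25)
  = 10000 / 0.1875
  = 53333.33 plants/ha


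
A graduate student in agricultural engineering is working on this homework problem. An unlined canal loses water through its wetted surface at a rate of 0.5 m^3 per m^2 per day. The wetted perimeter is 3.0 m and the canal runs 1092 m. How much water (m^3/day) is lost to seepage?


S = C * P * L
  = 0.5 * 3.0 * 1092
  = 1638 m^3/day


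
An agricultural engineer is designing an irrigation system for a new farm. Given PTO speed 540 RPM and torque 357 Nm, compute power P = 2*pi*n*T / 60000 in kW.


P = 2*pi*n*T / 60000
  = 2*pi * 540 * 357 / 60000
  = 1211272.46 / 60000
  = 20.19 kW


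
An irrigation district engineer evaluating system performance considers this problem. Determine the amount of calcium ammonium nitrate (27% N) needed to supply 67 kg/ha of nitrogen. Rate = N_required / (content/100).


Rate = N_required / (N_content / 100)
     = 67 / (27 / 100)
     = 67 / 0.27
     = 248.15 kg/ha


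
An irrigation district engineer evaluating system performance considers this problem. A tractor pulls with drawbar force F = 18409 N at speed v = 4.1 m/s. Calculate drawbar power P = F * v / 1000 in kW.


P = F * v / 1000
  = 18409 * 4.1 / 1000
  = 75476.90 / 1000
  = 75.48 kW


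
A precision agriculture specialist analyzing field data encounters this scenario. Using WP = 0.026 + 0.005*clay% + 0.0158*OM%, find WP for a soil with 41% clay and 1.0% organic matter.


WP = 0.026 + 0.005*41 + 0.0158*1.0
   = 0.026 + 0.2050 + 0.0158
   = 0.2468


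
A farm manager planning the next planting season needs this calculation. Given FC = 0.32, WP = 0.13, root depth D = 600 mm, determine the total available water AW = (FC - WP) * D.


AW = (FC - WP) * D
   = (0.32 - 0.13) * 600
   = 0.19 * 600
   = 114 mm


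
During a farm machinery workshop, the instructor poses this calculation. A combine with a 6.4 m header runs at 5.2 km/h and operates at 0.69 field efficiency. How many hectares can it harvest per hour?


C = w * v * eta_f / 10
  = 6.4 * 5.2 * 0.69 / 10
  = 22.96 / 10
  = 2.30 ha/h


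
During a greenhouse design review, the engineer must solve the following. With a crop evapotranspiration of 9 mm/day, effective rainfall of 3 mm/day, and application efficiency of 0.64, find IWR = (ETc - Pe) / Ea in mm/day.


IWR = (ETc - Pe) / Ea
    = (9 - 3) / 0.64
    = 6 / 0.64
    = 9.38 mm/day


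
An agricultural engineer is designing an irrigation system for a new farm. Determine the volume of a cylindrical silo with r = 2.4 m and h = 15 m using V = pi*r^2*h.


V = pi * r^2 * h
  = pi * 2.4^2 * 15
  = pi * 5.76 * 15
  = 271.43 m^3


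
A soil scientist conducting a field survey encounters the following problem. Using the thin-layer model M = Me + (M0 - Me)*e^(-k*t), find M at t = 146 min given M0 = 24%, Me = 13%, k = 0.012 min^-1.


M = Me + (M0 - Me) * e^(-k*t)
  = 13 + (24 - 13) * e^(-0.012*146)
  = 13 + 11 * e^(-1.752)
  = 13 + 11 * 0.17343
  = 13 + 1.9077
  = 14.91%


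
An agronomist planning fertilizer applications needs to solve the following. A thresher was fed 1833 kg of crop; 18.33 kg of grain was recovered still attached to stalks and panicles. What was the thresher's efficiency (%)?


eta = (total - unthreshed) / total * 100
    = (1833 - 18.33) / 1833 * 100
    = 1814.67 / 1833 * 100
    = 99%


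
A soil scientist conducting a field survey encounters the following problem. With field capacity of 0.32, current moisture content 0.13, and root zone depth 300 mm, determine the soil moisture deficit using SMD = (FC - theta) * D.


SMD = (FC - theta) * D
    = (0.32 - 0.13) * 300
    = 0.190 * 300
    = 57 mm


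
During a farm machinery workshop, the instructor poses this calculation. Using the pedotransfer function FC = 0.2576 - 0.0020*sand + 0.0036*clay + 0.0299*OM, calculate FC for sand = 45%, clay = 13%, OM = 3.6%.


FC = 0.2576 - 0.0020*45 + 0.0036*13 + 0.0299*3.6
   = 0.2576 - 0.0900 + 0.0468 + 0.1076
   = 0.3220


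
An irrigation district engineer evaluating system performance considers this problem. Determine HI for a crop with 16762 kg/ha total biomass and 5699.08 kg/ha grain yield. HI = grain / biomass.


HI = grain_yield / biomass
   = 5699.08 / 16762
   = 0.34


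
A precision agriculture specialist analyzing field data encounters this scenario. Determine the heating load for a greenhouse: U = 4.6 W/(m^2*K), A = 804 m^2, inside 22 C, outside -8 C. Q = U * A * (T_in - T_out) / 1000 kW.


dT = 22 - (-8) = 30 K
Q = U * A * dT
  = 4.6 * 804 * 30
  = 110952 W = 110.95 kW


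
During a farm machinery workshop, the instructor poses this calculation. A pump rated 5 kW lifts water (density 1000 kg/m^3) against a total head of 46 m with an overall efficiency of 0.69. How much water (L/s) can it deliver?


Q = (P * 1000 * eta) / (rho * g * H)
  = (5 * 1000 * 0.69) / (1000 * 9.81 * 46)
  = 3450 / 451260
  = 0.00765 m^3/s = 7.65 L/s


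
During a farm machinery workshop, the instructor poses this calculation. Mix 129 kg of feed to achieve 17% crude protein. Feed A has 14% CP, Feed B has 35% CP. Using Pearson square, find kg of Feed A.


parts_A = CP_b - target = 35 - 17 = 18
parts_B = target - CP_a = 17 - 14 = 3
total_parts = 18 + 3 = 21
Feed A = 129 * 18 / 21 = 110.57 kg
Feed B = 129 * 3 / 21 = 18.43 kg

110.57 kg


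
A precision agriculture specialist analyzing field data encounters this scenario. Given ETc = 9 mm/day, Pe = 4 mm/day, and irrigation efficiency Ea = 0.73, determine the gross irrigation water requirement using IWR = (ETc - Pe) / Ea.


IWR = (ETc - Pe) / Ea
    = (9 - 4) / 0.73
    = 5 / 0.73
    = 6.85 mm/day


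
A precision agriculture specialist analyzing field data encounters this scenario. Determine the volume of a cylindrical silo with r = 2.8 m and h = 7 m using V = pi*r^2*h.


V = pi * r^2 * h
  = pi * 2.8^2 * 7
  = pi * 7.84 * 7
  = 172.41 m^3


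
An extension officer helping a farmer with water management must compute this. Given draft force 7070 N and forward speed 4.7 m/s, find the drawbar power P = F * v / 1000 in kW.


P = F * v / 1000
  = 7070 * 4.7 / 1000
  = 33229 / 1000
  = 33.23 kW


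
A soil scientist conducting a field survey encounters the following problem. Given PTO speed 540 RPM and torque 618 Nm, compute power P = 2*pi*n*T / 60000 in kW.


P = 2*pi*n*T / 60000
  = 2*pi * 540 * 618 / 60000
  = 2096824.60 / 60000
  = 34.95 kW


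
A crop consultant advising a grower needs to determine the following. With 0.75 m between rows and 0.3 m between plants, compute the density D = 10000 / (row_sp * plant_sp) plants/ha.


D = 10000 / (row_sp * plant_sp)
  = 10000 / (0.75 * 0.3)
  = 10000 / 0.2250
  = 44444.44 plants/ha


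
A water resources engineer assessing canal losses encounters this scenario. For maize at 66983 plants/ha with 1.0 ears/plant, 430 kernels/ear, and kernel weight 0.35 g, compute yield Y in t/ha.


Y = density * ears * kernels * kw
  = 66983 * 1.0 * 430 * 0.35 g/ha
  = 10080941.50 g/ha
  = 10080.94 kg/ha = 10.08 t/ha


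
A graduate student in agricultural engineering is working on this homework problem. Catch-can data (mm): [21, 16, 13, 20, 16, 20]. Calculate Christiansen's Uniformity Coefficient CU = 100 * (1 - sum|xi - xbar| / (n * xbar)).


xbar = 106 / 6 = 17.667
sum|xi - xbar| = 16
CU = 100 * (1 - 16 / (6 * 17.667))
   = 100 * (1 - 0.1509)
   = 84.91%


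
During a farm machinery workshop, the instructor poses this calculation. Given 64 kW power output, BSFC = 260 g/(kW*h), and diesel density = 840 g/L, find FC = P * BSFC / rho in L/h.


FC = P * BSFC / rho_fuel
   = 64 * 260 / 840
   = 16640 / 840
   = 19.81 L/h


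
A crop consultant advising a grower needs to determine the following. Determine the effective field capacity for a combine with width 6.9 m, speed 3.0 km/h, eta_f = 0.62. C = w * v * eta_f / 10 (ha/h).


C = w * v * eta_f / 10
  = 6.9 * 3.0 * 0.62 / 10
  = 12.83 / 10
  = 1.28 ha/h


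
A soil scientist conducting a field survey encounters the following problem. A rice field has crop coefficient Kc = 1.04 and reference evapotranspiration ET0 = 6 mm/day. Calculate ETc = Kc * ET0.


ETc = Kc * ET0
    = 1.04 * 6
    = 6.24 mm/day


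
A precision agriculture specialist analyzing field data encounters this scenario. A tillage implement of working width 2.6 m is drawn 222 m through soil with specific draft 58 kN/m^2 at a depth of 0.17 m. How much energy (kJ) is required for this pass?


E = k * d * w * L
  = 58 * 0.17 * 2.6 * 222
  = 5691.19 kJ


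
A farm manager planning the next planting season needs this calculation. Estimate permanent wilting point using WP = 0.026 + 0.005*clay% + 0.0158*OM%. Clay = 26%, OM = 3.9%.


WP = 0.026 + 0.005*26 + 0.0158*3.9
   = 0.026 + 0.1300 + 0.0616
   = 0.2176


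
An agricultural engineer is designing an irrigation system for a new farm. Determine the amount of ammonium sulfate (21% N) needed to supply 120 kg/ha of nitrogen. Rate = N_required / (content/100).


Rate = N_required / (N_content / 100)
     = 120 / (21 / 100)
     = 120 / 0.21
     = 571.43 kg/ha


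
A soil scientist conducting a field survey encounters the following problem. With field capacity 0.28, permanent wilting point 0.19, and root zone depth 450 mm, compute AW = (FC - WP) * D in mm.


AW = (FC - WP) * D
   = (0.28 - 0.19) * 450
   = 0.09 * 450
   = 40.50 mm


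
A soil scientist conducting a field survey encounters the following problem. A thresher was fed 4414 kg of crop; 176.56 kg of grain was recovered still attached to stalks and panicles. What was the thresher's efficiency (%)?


eta = (total - unthreshed) / total * 100
    = (4414 - 176.56) / 4414 * 100
    = 4237.44 / 4414 * 100
    = 96%


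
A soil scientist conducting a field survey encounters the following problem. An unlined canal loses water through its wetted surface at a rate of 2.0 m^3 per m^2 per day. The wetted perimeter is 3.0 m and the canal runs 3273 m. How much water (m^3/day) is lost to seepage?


S = C * P * L
  = 2.0 * 3.0 * 3273
  = 19638 m^3/day


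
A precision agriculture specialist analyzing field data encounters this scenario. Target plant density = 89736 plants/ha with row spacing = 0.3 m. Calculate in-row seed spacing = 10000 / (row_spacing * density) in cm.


spacing = 10000 / (row_sp * density)
        = 10000 / (0.3 * 89736)
        = 10000 / 26920.80
        = 0.37146 m = 37.15 cm


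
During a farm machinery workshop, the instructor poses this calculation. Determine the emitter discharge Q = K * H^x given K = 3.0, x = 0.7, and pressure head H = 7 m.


Q = K * H^x
  = 3.0 * 7^0.7
  = 3.0 * 3.9045
  = 11.71 L/h


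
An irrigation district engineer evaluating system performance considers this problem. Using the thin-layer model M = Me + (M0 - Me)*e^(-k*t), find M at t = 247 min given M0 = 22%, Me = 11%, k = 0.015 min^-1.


M = Me + (M0 - Me) * e^(-k*t)
  = 11 + (22 - 11) * e^(-0.015*247)
  = 11 + 11 * e^(-3.705)
  = 11 + 11 * 0.02460
  = 11 + 0.2706
  = 11.27%


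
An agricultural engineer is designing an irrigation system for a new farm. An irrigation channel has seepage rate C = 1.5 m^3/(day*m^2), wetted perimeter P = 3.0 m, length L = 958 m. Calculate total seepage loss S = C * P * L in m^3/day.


S = C * P * L
  = 1.5 * 3.0 * 958
  = 4311 m^3/day


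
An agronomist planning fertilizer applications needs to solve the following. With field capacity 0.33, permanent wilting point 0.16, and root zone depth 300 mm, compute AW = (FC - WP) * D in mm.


AW = (FC - WP) * D
   = (0.33 - 0.16) * 300
   = 0.17 * 300
   = 51 mm


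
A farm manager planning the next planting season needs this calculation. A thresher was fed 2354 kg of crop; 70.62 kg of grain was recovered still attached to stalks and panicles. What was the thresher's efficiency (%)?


eta = (total - unthreshed) / total * 100
    = (2354 - 70.62) / 2354 * 100
    = 2283.38 / 2354 * 100
    = 97%


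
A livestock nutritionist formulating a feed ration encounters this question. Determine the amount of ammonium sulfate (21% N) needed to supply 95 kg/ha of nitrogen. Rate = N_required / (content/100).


Rate = N_required / (N_content / 100)
     = 95 / (21 / 100)
     = 95 / 0.21
     = 452.38 kg/ha


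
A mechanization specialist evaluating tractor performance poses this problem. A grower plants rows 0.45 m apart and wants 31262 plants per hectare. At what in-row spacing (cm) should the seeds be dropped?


spacing = 10000 / (row_sp * density)
        = 10000 / (0.45 * 31262)
        = 10000 / 14067.90
        = 0.71084 m = 71.08 cm


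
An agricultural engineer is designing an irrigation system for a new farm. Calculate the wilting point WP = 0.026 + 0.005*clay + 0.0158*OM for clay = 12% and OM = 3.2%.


WP = 0.026 + 0.005*12 + 0.0158*3.2
   = 0.026 + 0.0600 + 0.0506
   = 0.1366


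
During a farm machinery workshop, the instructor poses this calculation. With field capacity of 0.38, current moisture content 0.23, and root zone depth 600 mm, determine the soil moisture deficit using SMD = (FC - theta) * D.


SMD = (FC - theta) * D
    = (0.38 - 0.23) * 600
    = 0.150 * 600
    = 90 mm


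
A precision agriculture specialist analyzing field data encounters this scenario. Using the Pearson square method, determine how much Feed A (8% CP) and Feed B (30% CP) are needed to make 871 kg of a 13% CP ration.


parts_A = CP_b - target = 30 - 13 = 17
parts_B = target - CP_a = 13 - 8 = 5
total_parts = 17 + 5 = 22
Feed A = 871 * 17 / 22 = 673.05 kg
Feed B = 871 * 5 / 22 = 197.95 kg

673.05 kg


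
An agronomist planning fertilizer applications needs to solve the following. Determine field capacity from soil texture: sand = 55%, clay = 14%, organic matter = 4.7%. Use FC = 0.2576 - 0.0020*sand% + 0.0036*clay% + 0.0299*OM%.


FC = 0.2576 - 0.0020*55 + 0.0036*14 + 0.0299*4.7
   = 0.2576 - 0.1100 + 0.0504 + 0.1405
   = 0.3385


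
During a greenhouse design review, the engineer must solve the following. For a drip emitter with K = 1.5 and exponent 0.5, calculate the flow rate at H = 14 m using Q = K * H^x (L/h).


Q = K * H^x
  = 1.5 * 14^0.5
  = 1.5 * 3.7417
  = 5.61 L/h


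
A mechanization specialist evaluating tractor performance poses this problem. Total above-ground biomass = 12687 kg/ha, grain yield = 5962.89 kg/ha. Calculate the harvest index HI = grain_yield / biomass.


HI = grain_yield / biomass
   = 5962.89 / 12687
   = 0.47


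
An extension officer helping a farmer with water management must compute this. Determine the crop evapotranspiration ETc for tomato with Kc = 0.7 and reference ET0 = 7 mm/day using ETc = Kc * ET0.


ETc = Kc * ET0
    = 0.7 * 7
    = 4.90 mm/day


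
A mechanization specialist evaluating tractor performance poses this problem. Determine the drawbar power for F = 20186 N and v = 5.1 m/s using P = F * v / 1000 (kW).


P = F * v / 1000
  = 20186 * 5.1 / 1000
  = 102948.60 / 1000
  = 102.95 kW


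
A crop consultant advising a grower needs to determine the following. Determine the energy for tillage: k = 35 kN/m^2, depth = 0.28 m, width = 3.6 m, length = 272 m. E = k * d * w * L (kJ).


E = k * d * w * L
  = 35 * 0.28 * 3.6 * 272
  = 9596.16 kJ


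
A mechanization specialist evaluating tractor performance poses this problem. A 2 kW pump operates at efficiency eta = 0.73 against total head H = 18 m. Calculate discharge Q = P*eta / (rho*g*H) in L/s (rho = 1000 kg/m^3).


Q = (P * 1000 * eta) / (rho * g * H)
  = (2 * 1000 * 0.73) / (1000 * 9.81 * 18)
  = 1460 / 176580
  = 0.00827 m^3/s = 8.27 L/s


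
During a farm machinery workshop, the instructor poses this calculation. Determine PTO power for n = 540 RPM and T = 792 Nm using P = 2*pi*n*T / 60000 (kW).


P = 2*pi*n*T / 60000
  = 2*pi * 540 * 792 / 60000
  = 2687192.69 / 60000
  = 44.79 kW


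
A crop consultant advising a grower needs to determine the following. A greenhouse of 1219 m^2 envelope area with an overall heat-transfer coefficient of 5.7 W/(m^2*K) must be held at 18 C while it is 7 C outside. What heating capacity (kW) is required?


dT = 18 - (7) = 11 K
Q = U * A * dT
  = 5.7 * 1219 * 11
  = 76431.30 W = 76.43 kW


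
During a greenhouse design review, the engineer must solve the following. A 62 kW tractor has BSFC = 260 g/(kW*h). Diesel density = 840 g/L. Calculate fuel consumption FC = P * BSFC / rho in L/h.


FC = P * BSFC / rho_fuel
   = 62 * 260 / 840
   = 16120 / 840
   = 19.19 L/h


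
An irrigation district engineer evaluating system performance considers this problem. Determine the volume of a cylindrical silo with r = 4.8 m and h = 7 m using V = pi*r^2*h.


V = pi * r^2 * h
  = pi * 4.8^2 * 7
  = pi * 23.04 * 7
  = 506.68 m^3


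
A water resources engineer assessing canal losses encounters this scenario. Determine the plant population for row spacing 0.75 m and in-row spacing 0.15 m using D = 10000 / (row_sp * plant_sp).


D = 10000 / (row_sp * plant_sp)
  = 10000 / (0.75 * 0.15)
  = 10000 / 0.1125
  = 88888.89 plants/ha


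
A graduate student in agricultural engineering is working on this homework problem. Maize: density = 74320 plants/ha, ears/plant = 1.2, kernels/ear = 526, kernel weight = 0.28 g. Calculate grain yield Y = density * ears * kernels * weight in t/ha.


Y = density * ears * kernels * kw
  = 74320 * 1.2 * 526 * 0.28 g/ha
  = 13135019.52 g/ha
  = 13135.02 kg/ha = 13.14 t/ha


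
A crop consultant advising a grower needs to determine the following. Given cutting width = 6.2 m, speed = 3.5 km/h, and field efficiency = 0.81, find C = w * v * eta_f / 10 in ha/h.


C = w * v * eta_f / 10
  = 6.2 * 3.5 * 0.81 / 10
  = 17.58 / 10
  = 1.76 ha/h


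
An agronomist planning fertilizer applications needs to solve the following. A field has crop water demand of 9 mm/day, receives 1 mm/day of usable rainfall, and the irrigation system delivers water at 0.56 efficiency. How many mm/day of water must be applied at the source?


IWR = (ETc - Pe) / Ea
    = (9 - 1) / 0.56
    = 8 / 0.56
    = 14.29 mm/day


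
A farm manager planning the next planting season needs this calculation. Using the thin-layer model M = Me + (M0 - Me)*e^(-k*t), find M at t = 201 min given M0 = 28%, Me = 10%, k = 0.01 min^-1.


M = Me + (M0 - Me) * e^(-k*t)
  = 10 + (28 - 10) * e^(-0.01*201)
  = 10 + 18 * e^(-2.010)
  = 10 + 18 * 0.13399
  = 10 + 2.4118
  = 12.41%


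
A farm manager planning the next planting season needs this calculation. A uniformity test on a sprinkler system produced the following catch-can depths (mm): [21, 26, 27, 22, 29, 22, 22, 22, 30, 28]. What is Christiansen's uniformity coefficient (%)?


xbar = 249 / 10 = 24.900
sum|xi - xbar| = 31
CU = 100 * (1 - 31 / (10 * 24.900))
   = 100 * (1 - 0.1245)
   = 87.55%


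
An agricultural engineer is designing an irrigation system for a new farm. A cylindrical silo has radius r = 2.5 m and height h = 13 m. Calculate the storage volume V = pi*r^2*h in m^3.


V = pi * r^2 * h
  = pi * 2.5^2 * 13
  = pi * 6.25 * 13
  = 255.25 m^3


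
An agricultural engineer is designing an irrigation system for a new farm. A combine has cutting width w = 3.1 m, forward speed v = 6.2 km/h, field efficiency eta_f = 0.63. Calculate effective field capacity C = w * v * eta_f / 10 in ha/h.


C = w * v * eta_f / 10
  = 3.1 * 6.2 * 0.63 / 10
  = 12.11 / 10
  = 1.21 ha/h


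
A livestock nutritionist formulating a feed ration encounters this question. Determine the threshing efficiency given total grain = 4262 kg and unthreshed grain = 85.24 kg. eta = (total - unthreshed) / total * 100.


eta = (total - unthreshed) / total * 100
    = (4262 - 85.24) / 4262 * 100
    = 4176.76 / 4262 * 100
    = 98%


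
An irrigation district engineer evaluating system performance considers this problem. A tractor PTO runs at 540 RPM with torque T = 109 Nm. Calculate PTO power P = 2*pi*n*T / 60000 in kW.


P = 2*pi*n*T / 60000
  = 2*pi * 540 * 109 / 60000
  = 369828.29 / 60000
  = 6.16 kW


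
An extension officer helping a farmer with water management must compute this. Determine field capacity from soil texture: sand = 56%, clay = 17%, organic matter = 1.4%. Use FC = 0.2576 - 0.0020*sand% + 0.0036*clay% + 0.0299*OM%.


FC = 0.2576 - 0.0020*56 + 0.0036*17 + 0.0299*1.4
   = 0.2576 - 0.1120 + 0.0612 + 0.0419
   = 0.2487


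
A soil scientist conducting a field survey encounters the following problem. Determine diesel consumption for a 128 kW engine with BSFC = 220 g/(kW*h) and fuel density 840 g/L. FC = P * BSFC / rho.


FC = P * BSFC / rho_fuel
   = 128 * 220 / 840
   = 28160 / 840
   = 33.52 L/h


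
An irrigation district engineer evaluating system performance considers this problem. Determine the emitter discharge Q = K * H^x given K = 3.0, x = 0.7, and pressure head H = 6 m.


Q = K * H^x
  = 3.0 * 6^0.7
  = 3.0 * 3.5051
  = 10.52 L/h


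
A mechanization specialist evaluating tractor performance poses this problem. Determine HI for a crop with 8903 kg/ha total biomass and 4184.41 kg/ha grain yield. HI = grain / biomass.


HI = grain_yield / biomass
   = 4184.41 / 8903
   = 0.47


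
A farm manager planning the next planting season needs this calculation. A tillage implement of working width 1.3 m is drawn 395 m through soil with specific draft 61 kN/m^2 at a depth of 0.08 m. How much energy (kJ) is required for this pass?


E = k * d * w * L
  = 61 * 0.08 * 1.3 * 395
  = 2505.88 kJ


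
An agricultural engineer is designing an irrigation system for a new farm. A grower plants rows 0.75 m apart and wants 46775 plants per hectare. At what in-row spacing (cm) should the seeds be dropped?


spacing = 10000 / (row_sp * density)
        = 10000 / (0.75 * 46775)
        = 10000 / 35081.25
        = 0.28505 m = 28.51 cm


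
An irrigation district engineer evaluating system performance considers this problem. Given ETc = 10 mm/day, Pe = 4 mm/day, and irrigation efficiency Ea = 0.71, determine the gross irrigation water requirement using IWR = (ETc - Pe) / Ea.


IWR = (ETc - Pe) / Ea
    = (10 - 4) / 0.71
    = 6 / 0.71
    = 8.45 mm/day


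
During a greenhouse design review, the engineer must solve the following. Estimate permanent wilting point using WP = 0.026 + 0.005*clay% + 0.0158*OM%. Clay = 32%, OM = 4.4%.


WP = 0.026 + 0.005*32 + 0.0158*4.4
   = 0.026 + 0.1600 + 0.0695
   = 0.2555


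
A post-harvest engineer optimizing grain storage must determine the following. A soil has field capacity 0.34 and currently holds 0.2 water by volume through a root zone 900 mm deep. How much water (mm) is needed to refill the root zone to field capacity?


SMD = (FC - theta) * D
    = (0.34 - 0.2) * 900
    = 0.140 * 900
    = 126 mm


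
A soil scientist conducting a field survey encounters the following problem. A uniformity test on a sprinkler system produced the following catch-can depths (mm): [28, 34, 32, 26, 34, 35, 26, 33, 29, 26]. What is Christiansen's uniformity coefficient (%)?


xbar = 303 / 10 = 30.300
sum|xi - xbar| = 33
CU = 100 * (1 - 33 / (10 * 30.300))
   = 100 * (1 - 0.1089)
   = 89.11%


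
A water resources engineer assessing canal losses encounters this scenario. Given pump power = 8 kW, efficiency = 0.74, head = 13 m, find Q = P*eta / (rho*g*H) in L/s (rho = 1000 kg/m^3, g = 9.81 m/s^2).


Q = (P * 1000 * eta) / (rho * g * H)
  = (8 * 1000 * 0.74) / (1000 * 9.81 * 13)
  = 5920 / 127530
  = 0.04642 m^3/s = 46.42 L/s


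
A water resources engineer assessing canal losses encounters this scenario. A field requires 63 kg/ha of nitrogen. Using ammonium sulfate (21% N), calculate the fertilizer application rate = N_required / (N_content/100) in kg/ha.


Rate = N_required / (N_content / 100)
     = 63 / (21 / 100)
     = 63 / 0.21
     = 300 kg/ha


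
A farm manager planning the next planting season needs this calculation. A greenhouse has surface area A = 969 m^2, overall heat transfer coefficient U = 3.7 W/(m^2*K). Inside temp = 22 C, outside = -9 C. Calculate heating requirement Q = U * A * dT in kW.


dT = 22 - (-9) = 31 K
Q = U * A * dT
  = 3.7 * 969 * 31
  = 111144.30 W = 111.14 kW


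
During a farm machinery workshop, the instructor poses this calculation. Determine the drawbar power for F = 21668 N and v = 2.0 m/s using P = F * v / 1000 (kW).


P = F * v / 1000
  = 21668 * 2.0 / 1000
  = 43336 / 1000
  = 43.34 kW


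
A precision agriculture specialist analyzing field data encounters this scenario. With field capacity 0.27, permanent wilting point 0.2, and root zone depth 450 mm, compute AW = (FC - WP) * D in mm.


AW = (FC - WP) * D
   = (0.27 - 0.2) * 450
   = 0.07 * 450
   = 31.50 mm


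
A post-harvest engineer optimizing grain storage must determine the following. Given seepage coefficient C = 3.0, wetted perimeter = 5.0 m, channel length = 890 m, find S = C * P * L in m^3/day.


S = C * P * L
  = 3.0 * 5.0 * 890
  = 13350 m^3/day


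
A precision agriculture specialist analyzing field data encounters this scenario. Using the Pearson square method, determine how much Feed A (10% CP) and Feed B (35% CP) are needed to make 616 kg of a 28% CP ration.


parts_A = CP_b - target = 35 - 28 = 7
parts_B = target - CP_a = 28 - 10 = 18
total_parts = 7 + 18 = 25
Feed A = 616 * 7 / 25 = 172.48 kg
Feed B = 616 * 18 / 25 = 443.52 kg

172.48 kg


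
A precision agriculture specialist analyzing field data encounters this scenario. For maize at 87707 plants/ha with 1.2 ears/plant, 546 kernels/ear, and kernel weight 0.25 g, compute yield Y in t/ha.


Y = density * ears * kernels * kw
  = 87707 * 1.2 * 546 * 0.25 g/ha
  = 14366406.60 g/ha
  = 14366.41 kg/ha = 14.37 t/ha


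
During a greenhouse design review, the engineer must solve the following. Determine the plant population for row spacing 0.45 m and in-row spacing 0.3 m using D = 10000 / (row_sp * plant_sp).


D = 10000 / (row_sp * plant_sp)
  = 10000 / (0.45 * 0.3)
  = 10000 / 0.1350
  = 74074.07 plants/ha


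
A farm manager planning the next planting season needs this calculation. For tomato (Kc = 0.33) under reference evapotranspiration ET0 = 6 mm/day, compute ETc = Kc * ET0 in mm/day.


ETc = Kc * ET0
    = 0.33 * 6
    = 1.98 mm/day


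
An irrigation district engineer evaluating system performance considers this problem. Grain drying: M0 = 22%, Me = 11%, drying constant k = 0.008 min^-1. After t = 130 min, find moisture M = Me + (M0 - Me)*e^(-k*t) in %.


M = Me + (M0 - Me) * e^(-k*t)
  = 11 + (22 - 11) * e^(-0.008*130)
  = 11 + 11 * e^(-1.040)
  = 11 + 11 * 0.35345
  = 11 + 3.8880
  = 14.89%


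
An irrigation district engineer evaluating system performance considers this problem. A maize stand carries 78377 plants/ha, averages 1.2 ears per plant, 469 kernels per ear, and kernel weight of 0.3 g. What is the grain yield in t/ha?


Y = density * ears * kernels * kw
  = 78377 * 1.2 * 469 * 0.3 g/ha
  = 13233172.68 g/ha
  = 13233.17 kg/ha = 13.23 t/ha


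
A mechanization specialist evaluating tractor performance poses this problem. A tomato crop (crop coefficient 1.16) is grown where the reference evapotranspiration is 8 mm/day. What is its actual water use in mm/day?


ETc = Kc * ET0
    = 1.16 * 8
    = 9.28 mm/day


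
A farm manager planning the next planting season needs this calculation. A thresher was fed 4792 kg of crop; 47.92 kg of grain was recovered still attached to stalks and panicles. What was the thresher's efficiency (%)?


eta = (total - unthreshed) / total * 100
    = (4792 - 47.92) / 4792 * 100
    = 4744.08 / 4792 * 100
    = 99%


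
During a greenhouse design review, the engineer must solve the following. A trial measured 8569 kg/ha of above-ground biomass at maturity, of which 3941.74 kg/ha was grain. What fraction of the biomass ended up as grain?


HI = grain_yield / biomass
   = 3941.74 / 8569
   = 0.46


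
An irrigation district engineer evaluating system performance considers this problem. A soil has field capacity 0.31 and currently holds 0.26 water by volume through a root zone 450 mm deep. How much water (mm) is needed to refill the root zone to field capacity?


SMD = (FC - theta) * D
    = (0.31 - 0.26) * 450
    = 0.050 * 450
    = 22.50 mm


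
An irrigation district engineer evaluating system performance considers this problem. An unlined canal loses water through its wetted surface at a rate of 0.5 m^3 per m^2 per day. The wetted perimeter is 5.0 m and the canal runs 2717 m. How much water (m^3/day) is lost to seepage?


S = C * P * L
  = 0.5 * 5.0 * 2717
  = 6792.50 m^3/day


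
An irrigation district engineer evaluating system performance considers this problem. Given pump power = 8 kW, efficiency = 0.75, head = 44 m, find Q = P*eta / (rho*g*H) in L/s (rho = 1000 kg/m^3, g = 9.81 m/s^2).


Q = (P * 1000 * eta) / (rho * g * H)
  = (8 * 1000 * 0.75) / (1000 * 9.81 * 44)
  = 6000 / 431640
  = 0.01390 m^3/s = 13.90 L/s


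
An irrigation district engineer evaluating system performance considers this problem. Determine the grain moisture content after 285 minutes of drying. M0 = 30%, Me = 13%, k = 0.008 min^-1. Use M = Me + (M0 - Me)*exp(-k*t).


M = Me + (M0 - Me) * e^(-k*t)
  = 13 + (30 - 13) * e^(-0.008*285)
  = 13 + 17 * e^(-2.280)
  = 13 + 17 * 0.10228
  = 13 + 1.7388
  = 14.74%


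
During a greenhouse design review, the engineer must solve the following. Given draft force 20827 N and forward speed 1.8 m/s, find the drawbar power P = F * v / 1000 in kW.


P = F * v / 1000
  = 20827 * 1.8 / 1000
  = 37488.60 / 1000
  = 37.49 kW
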